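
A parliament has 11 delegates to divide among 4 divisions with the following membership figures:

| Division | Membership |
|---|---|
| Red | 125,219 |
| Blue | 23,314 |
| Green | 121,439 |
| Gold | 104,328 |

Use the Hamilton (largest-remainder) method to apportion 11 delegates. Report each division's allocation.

Standard divisor: 374300 ÷ 11 ≈ 34027.273.
Standard quotas: Red 3.6800, Blue 0.6852, Green 3.5689, Gold 3.0660.
Lower quotas: Red 3, Blue 0, Green 3, Gold 3 (sum 9, leaving 2 seats).
Remainders in descending order: Blue 0.6852, Red 0.6800, Green 0.5689, Gold 0.0660.
The surplus seats go to Blue, Red.

Red 4, Blue 1, Green 3, Gold 3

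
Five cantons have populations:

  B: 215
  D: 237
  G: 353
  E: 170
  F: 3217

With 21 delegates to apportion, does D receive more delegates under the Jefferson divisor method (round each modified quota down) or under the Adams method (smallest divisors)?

Adams

Jefferson: B 1, D 1, G 1, E 0, F 18.
Adams: B 1, D 2, G 2, E 1, F 15.
D gets 1 under Jefferson and 2 under Adams.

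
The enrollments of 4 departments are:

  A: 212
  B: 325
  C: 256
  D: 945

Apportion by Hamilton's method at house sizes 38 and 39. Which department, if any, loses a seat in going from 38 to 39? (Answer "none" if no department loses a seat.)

none

At 38 seats: A 5, B 7, C 5, D 21.
At 39 seats: A 5, B 7, C 6, D 21.
No department's allocation decreased.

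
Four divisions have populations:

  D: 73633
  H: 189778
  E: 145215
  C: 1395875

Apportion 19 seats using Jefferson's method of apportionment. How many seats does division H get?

Standard divisor 1804501/19 ≈ 94973.737; standard quotas: D 0.775, H 1.998, E 1.529, C 14.697.
Rounding down gives 0, 1, 1, 14 = 16 seats, so the divisor must be adjusted.
With modified divisor 84700: modified quotas D 0.869, H 2.241, E 1.714, C 16.480.
Rounding down: D 0, H 2, E 1, C 16 (total 19).
H receives 2.

2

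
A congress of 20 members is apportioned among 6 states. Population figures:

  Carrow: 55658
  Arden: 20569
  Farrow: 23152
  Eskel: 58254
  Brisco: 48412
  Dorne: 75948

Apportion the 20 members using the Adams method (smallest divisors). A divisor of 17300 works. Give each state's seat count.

With modified divisor 17300: modified quotas Carrow 3.217, Arden 1.189, Farrow 1.338, Eskel 3.367, Brisco 2.798, Dorne 4.390.
Rounding up: Carrow 4, Arden 2, Farrow 2, Eskel 4, Brisco 3, Dorne 5 (total 20).

Carrow 4, Arden 2, Farrow 2, Eskel 4, Brisco 3, Dorne 5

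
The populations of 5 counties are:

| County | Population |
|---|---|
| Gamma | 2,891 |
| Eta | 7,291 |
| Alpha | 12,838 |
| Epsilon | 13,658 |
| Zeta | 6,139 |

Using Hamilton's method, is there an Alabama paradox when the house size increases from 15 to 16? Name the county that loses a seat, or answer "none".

none

At 15 seats: Gamma 1, Eta 3, Alpha 4, Epsilon 5, Zeta 2.
At 16 seats: Gamma 1, Eta 3, Alpha 5, Epsilon 5, Zeta 2.
No county's allocation decreased.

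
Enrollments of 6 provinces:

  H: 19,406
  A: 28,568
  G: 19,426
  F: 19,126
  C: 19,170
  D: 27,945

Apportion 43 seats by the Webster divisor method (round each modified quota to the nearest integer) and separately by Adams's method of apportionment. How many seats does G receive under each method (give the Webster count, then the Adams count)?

Webster: H 6, A 10, G 6, F 6, C 6, D 9.
Adams: H 6, A 9, G 7, F 6, C 6, D 9.
G gets 6 under Webster and 7 under Adams.

6 and 7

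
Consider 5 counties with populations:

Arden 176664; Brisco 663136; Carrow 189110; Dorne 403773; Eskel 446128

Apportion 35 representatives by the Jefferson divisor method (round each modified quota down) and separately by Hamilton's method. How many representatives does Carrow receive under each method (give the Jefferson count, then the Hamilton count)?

3 and 4

Jefferson: Arden 3, Brisco 13, Carrow 3, Dorne 8, Eskel 8.
Hamilton: Arden 3, Brisco 12, Carrow 4, Dorne 8, Eskel 8.
Carrow gets 3 under Jefferson and 4 under Hamilton.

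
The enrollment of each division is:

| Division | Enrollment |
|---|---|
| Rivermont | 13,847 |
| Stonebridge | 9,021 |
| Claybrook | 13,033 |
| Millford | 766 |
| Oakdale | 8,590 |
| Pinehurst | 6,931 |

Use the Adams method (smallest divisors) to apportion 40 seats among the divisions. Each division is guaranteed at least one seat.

Standard divisor 52188/40 ≈ 1304.7; standard quotas: Rivermont 10.613, Stonebridge 6.914, Claybrook 9.989, Millford 0.587, Oakdale 6.584, Pinehurst 5.312.
Rounding up gives 11, 7, 10, 1, 7, 6 = 42 seats, so the divisor must be adjusted.
With modified divisor 1400: modified quotas Rivermont 9.891, Stonebridge 6.444, Claybrook 9.309, Millford 0.547, Oakdale 6.136, Pinehurst 4.951.
Rounding up: Rivermont 10, Stonebridge 7, Claybrook 10, Millford 1, Oakdale 7, Pinehurst 5 (total 40).

Rivermont: 10; Stonebridge: 7; Claybrook: 10; Millford: 1; Oakdale: 7; Pinehurst: 5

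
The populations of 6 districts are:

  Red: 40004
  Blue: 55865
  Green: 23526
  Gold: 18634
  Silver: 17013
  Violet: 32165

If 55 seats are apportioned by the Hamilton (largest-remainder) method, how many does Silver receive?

5

Standard divisor: 187207 ÷ 55 ≈ 3403.764.
Standard quotas: Red 11.7529, Blue 16.4127, Green 6.9118, Gold 5.4745, Silver 4.9983, Violet 9.4498.
Lower quotas: Red 11, Blue 16, Green 6, Gold 5, Silver 4, Violet 9 (sum 51, leaving 4 seats).
Remainders in descending order: Silver 0.9983, Green 0.9118, Red 0.7529, Gold 0.4745, Violet 0.4498, Blue 0.4127.
Largest remainders: Silver, Green, Red, Gold receive the extra seats.
Silver receives 5.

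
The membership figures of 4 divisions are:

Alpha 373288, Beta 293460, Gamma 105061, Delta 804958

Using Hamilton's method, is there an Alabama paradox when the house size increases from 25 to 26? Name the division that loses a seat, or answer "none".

none

At 25 seats: Alpha 6, Beta 4, Gamma 2, Delta 13.
At 26 seats: Alpha 6, Beta 5, Gamma 2, Delta 13.
No division's allocation decreased.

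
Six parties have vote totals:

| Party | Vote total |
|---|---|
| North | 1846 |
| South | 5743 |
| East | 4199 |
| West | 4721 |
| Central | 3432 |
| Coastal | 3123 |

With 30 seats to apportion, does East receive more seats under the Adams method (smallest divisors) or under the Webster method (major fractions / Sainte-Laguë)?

Webster

Adams: North 3, South 7, East 5, West 6, Central 5, Coastal 4.
Webster: North 2, South 8, East 6, West 6, Central 4, Coastal 4.
East gets 5 under Adams and 6 under Webster.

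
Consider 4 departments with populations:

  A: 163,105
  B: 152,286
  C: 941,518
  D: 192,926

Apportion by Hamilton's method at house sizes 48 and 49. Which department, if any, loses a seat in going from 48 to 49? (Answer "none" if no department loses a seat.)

A

At 48 seats: A 6, B 5, C 31, D 6.
At 49 seats: A 5, B 5, C 32, D 7.
A drops from 6 to 5.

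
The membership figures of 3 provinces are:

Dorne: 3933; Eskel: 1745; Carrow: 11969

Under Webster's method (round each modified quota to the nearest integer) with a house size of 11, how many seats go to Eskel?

Standard divisor 17647/11 ≈ 1604.273; standard quotas: Dorne 2.452, Eskel 1.088, Carrow 7.461.
Rounding to the nearest integer gives 2, 1, 7 = 10 seats, so the divisor must be adjusted.
With modified divisor 1589.07: modified quotas Dorne 2.475, Eskel 1.098, Carrow 7.532.
Rounding to the nearest integer: Dorne 2, Eskel 1, Carrow 8 (total 11).
Eskel receives 1.

1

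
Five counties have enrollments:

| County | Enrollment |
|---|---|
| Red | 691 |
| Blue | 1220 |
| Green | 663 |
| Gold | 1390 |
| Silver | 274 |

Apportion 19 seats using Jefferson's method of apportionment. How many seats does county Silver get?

Standard divisor 4238/19 ≈ 223.053; standard quotas: Red 3.098, Blue 5.470, Green 2.972, Gold 6.232, Silver 1.228.
Rounding down gives 3, 5, 2, 6, 1 = 17 seats, so the divisor must be adjusted.
With modified divisor 200: modified quotas Red 3.455, Blue 6.100, Green 3.315, Gold 6.950, Silver 1.370.
Rounding down: Red 3, Blue 6, Green 3, Gold 6, Silver 1 (total 19).
Silver receives 1.

1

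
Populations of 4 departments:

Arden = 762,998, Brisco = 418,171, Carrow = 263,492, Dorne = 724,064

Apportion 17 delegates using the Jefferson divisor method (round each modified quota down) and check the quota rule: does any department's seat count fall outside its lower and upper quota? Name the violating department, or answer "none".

none

Standard quotas: Arden 5.981, Brisco 3.278, Carrow 2.065, Dorne 5.676.
Jefferson allocation: Arden 6, Brisco 3, Carrow 2, Dorne 6.
Every allocation lies between the lower and upper quota.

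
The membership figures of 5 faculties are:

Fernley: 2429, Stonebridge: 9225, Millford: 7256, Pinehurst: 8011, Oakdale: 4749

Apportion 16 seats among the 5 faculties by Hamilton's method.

Fernley=1, Stonebridge=5, Millford=4, Pinehurst=4, Oakdale=2

Standard divisor: 31670 ÷ 16 ≈ 1979.375.
Standard quotas: Fernley 1.2272, Stonebridge 4.6606, Millford 3.6658, Pinehurst 4.0472, Oakdale 2.3992.
Lower quotas: Fernley 1, Stonebridge 4, Millford 3, Pinehurst 4, Oakdale 2 (sum 14, leaving 2 seats).
Remainders in descending order: Millford 0.6658, Stonebridge 0.6606, Oakdale 0.3992, Fernley 0.2272, Pinehurst 0.0472.
The surplus seats go to Millford, Stonebridge.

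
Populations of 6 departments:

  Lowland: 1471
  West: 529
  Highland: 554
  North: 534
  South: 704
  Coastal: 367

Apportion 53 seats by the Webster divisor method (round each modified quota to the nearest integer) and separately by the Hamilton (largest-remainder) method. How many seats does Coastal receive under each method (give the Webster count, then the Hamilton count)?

5 and 4

Webster: Lowland 18, West 7, Highland 7, North 7, South 9, Coastal 5.
Hamilton: Lowland 19, West 7, Highland 7, North 7, South 9, Coastal 4.
Coastal gets 5 under Webster and 4 under Hamilton.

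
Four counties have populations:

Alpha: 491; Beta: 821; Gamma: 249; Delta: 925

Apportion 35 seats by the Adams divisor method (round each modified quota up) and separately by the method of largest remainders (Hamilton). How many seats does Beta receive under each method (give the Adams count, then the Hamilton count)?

11 and 12

Adams: Alpha 7, Beta 11, Gamma 4, Delta 13.
Hamilton: Alpha 7, Beta 12, Gamma 3, Delta 13.
Beta gets 11 under Adams and 12 under Hamilton.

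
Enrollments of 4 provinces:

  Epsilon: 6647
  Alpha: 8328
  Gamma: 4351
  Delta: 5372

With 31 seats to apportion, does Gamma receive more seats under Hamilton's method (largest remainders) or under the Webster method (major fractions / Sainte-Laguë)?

Hamilton: Epsilon 8, Alpha 10, Gamma 6, Delta 7.
Webster: Epsilon 8, Alpha 11, Gamma 5, Delta 7.
Gamma gets 6 under Hamilton and 5 under Webster.

Hamilton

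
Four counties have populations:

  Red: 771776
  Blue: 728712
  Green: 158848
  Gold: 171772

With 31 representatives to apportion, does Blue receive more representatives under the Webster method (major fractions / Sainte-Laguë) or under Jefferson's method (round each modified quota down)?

Jefferson

Webster: Red 13, Blue 12, Green 3, Gold 3.
Jefferson: Red 13, Blue 13, Green 2, Gold 3.
Blue gets 12 under Webster and 13 under Jefferson.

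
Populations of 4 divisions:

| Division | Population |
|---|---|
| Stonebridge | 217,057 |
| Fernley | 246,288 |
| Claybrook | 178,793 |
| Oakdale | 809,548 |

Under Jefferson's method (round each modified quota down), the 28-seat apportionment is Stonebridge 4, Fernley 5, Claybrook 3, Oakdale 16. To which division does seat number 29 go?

Oakdale

Priority for the next seat is population ÷ (current seats + 1).
Priorities: Stonebridge 43411.400, Fernley 41048.000, Claybrook 44698.250, Oakdale 47620.471.
Highest priority: Oakdale.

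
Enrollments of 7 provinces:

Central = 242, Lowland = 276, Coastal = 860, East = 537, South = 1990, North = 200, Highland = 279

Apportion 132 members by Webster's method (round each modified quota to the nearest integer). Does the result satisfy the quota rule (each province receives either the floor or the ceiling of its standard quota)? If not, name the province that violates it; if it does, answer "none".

Standard quotas: Central 7.286, Lowland 8.310, Coastal 25.894, East 16.169, South 59.918, North 6.022, Highland 8.401.
Webster allocation: Central 7, Lowland 8, Coastal 26, East 16, South 61, North 6, Highland 8.
South has quota 59.918 (lower 59, upper 60) but receives 61 — outside the quota interval.

South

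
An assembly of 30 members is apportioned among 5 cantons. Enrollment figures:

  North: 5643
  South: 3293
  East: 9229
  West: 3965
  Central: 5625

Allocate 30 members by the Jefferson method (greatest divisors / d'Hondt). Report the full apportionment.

North: 6, South: 3, East: 11, West: 4, Central: 6

Standard divisor 27755/30 ≈ 925.167; standard quotas: North 6.099, South 3.559, East 9.975, West 4.286, Central 6.080.
Rounding down gives 6, 3, 9, 4, 6 = 28 seats, so the divisor must be adjusted.
With modified divisor 830: modified quotas North 6.799, South 3.967, East 11.119, West 4.777, Central 6.777.
Rounding down: North 6, South 3, East 11, West 4, Central 6 (total 30).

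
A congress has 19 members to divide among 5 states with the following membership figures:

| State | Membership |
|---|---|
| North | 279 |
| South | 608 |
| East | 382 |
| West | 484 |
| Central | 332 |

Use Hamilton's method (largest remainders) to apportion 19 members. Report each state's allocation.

Standard divisor: 2085 ÷ 19 ≈ 109.737.
Standard quotas: North 2.542, South 5.541, East 3.481, West 4.411, Central 3.025.
Lower quotas: North 2, South 5, East 3, West 4, Central 3 (sum 17, leaving 2 seats).
Remainders in descending order: North 0.542, South 0.541, East 0.481, West 0.411, Central 0.025.
The surplus seats go to North, South.

North 3; South 6; East 3; West 4; Central 3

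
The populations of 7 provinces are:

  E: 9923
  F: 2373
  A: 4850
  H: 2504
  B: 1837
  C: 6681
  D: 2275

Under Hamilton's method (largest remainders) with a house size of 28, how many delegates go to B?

2

The standard divisor is 30443/28 ≈ 1087.25.
Standard quotas: E 9.1267, F 2.1826, A 4.4608, H 2.3031, B 1.6896, C 6.1449, D 2.0924.
Lower quotas: E 9, F 2, A 4, H 2, B 1, C 6, D 2 (sum 26, leaving 2 seats).
Remainders in descending order: B 0.6896, A 0.4608, H 0.3031, F 0.1826, C 0.1449, E 0.1267, D 0.0924.
The surplus seats go to B, A.
B receives 2.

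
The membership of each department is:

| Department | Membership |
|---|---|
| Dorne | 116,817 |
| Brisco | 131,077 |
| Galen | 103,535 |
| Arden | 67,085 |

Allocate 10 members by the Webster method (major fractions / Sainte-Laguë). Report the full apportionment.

Dorne: 3, Brisco: 3, Galen: 2, Arden: 2

Standard divisor 418514/10 ≈ 41851.4; standard quotas: Dorne 2.791, Brisco 3.132, Galen 2.474, Arden 1.603.
Rounding to the nearest integer gives Dorne 3, Brisco 3, Galen 2, Arden 2 — total 10, matching the house size, so no adjustment is needed.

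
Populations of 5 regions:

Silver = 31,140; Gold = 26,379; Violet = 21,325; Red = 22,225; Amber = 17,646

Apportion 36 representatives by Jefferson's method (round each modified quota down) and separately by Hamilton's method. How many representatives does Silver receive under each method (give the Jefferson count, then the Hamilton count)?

Jefferson: Silver 10, Gold 8, Violet 6, Red 7, Amber 5.
Hamilton: Silver 9, Gold 8, Violet 7, Red 7, Amber 5.
Silver gets 10 under Jefferson and 9 under Hamilton.

10 and 9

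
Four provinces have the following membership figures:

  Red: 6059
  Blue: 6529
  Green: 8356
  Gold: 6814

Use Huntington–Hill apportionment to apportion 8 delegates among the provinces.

Red: 2; Blue: 2; Green: 2; Gold: 2

With divisor 3848: modified quotas Red 1.575, Blue 1.697, Green 2.172, Gold 1.771.
Geometric-mean thresholds: Red √(1·2)=1.414, Blue √(1·2)=1.414, Green √(2·3)=2.449, Gold √(1·2)=1.414.
Each quota rounded against its threshold gives Red 2, Blue 2, Green 2, Gold 2 (total 8).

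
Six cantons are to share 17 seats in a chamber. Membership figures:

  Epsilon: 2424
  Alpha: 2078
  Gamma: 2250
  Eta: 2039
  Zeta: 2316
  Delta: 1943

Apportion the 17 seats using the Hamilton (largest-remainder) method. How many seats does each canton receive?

Epsilon 3, Alpha 3, Gamma 3, Eta 3, Zeta 3, Delta 2

The standard divisor is 13050/17 ≈ 767.647.
Standard quotas: Epsilon 3.158, Alpha 2.707, Gamma 2.931, Eta 2.656, Zeta 3.017, Delta 2.531.
Lower quotas: Epsilon 3, Alpha 2, Gamma 2, Eta 2, Zeta 3, Delta 2 (sum 14, leaving 3 seats).
Remainders in descending order: Gamma 0.931, Alpha 0.707, Eta 0.656, Delta 0.531, Epsilon 0.158, Zeta 0.017.
Largest remainders: Gamma, Alpha, Eta receive the extra seats.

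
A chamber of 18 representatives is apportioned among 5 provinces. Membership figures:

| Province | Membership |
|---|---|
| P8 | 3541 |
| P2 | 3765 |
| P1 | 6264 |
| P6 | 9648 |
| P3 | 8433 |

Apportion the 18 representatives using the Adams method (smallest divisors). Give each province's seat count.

P8 2, P2 2, P1 4, P6 5, P3 5

Standard divisor 31651/18 ≈ 1758.389; standard quotas: P8 2.014, P2 2.141, P1 3.562, P6 5.487, P3 4.796.
Rounding up gives 3, 3, 4, 6, 5 = 21 seats, so the divisor must be adjusted.
With modified divisor 2000: modified quotas P8 1.770, P2 1.883, P1 3.132, P6 4.824, P3 4.216.
Rounding up: P8 2, P2 2, P1 4, P6 5, P3 5 (total 18).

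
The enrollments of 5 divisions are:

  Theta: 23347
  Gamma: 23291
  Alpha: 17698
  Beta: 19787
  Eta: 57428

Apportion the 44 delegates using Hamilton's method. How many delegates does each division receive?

Total 141551; standard divisor 141551/44 ≈ 3217.068.
Standard quotas: Theta 7.2572, Gamma 7.2398, Alpha 5.5013, Beta 6.1506, Eta 17.8510.
Lower quotas: Theta 7, Gamma 7, Alpha 5, Beta 6, Eta 17 (sum 42, leaving 2 seats).
Remainders in descending order: Eta 0.8510, Alpha 0.5013, Theta 0.2572, Gamma 0.2398, Beta 0.1506.
The surplus seats go to Eta, Alpha.

Theta 7, Gamma 7, Alpha 6, Beta 6, Eta 18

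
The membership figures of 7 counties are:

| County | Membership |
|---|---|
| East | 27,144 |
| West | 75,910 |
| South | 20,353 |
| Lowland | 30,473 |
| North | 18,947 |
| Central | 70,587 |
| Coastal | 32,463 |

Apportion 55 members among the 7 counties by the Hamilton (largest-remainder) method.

East 5, West 15, South 4, Lowland 6, North 4, Central 14, Coastal 7

Standard divisor: 275877 ÷ 55 ≈ 5015.945.
Standard quotas: East 5.4115, West 15.1337, South 4.0577, Lowland 6.0752, North 3.7774, Central 14.0725, Coastal 6.4720.
Lower quotas: East 5, West 15, South 4, Lowland 6, North 3, Central 14, Coastal 6 (sum 53, leaving 2 seats).
Remainders in descending order: North 0.7774, Coastal 0.4720, East 0.4115, West 0.1337, Lowland 0.0752, Central 0.0725, South 0.0577.
The surplus seats go to North, Coastal.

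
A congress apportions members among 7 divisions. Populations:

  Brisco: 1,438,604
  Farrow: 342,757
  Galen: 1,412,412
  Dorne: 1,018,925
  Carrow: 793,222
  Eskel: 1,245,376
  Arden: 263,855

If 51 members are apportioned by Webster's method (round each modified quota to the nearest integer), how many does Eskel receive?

10

Standard divisor 6515151/51 ≈ 127748.059; standard quotas: Brisco 11.261, Farrow 2.683, Galen 11.056, Dorne 7.976, Carrow 6.209, Eskel 9.749, Arden 2.065.
Rounding to the nearest integer gives Brisco 11, Farrow 3, Galen 11, Dorne 8, Carrow 6, Eskel 10, Arden 2 — total 51, matching the house size, so no adjustment is needed.
Eskel receives 10.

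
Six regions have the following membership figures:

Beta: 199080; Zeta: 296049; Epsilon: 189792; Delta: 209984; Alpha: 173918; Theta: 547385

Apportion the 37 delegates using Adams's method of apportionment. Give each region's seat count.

Standard divisor 1616208/37 ≈ 43681.297; standard quotas: Beta 4.558, Zeta 6.777, Epsilon 4.345, Delta 4.807, Alpha 3.982, Theta 12.531.
Rounding up gives 5, 7, 5, 5, 4, 13 = 39 seats, so the divisor must be adjusted.
With modified divisor 48400: modified quotas Beta 4.113, Zeta 6.117, Epsilon 3.921, Delta 4.339, Alpha 3.593, Theta 11.310.
Rounding up: Beta 5, Zeta 7, Epsilon 4, Delta 5, Alpha 4, Theta 12 (total 37).

Beta 5, Zeta 7, Epsilon 4, Delta 5, Alpha 4, Theta 12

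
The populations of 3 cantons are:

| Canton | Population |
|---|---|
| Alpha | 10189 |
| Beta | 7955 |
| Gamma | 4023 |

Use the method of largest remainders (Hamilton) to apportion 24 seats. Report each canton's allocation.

The standard divisor is 22167/24 ≈ 923.625.
Standard quotas: Alpha 11.0315, Beta 8.6128, Gamma 4.3557.
Lower quotas: Alpha 11, Beta 8, Gamma 4 (sum 23, leaving 1 seat).
Remainders in descending order: Beta 0.6128, Gamma 0.3557, Alpha 0.0315.
Largest remainder: Beta receives the extra seat.

Alpha: 11; Beta: 9; Gamma: 4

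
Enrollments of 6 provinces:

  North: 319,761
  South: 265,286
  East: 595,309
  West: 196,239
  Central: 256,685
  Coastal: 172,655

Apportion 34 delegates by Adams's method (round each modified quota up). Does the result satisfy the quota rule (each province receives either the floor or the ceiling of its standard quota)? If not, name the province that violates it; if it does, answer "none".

none

Standard quotas: North 6.020, South 4.994, East 11.208, West 3.695, Central 4.833, Coastal 3.251.
Adams allocation: North 6, South 5, East 11, West 4, Central 5, Coastal 3.
Every allocation lies between the lower and upper quota.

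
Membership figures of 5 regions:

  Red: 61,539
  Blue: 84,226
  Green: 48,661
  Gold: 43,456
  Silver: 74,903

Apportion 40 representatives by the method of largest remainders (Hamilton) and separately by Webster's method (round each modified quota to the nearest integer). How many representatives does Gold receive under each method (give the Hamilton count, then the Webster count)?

Hamilton: Red 8, Blue 11, Green 6, Gold 5, Silver 10.
Webster: Red 8, Blue 11, Green 6, Gold 6, Silver 9.
Gold gets 5 under Hamilton and 6 under Webster.

5 and 6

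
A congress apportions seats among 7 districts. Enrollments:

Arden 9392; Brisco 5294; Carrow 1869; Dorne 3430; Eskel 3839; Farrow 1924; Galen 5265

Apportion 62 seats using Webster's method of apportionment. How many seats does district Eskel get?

8

Standard divisor 31013/62 ≈ 500.21; standard quotas: Arden 18.776, Brisco 10.584, Carrow 3.736, Dorne 6.857, Eskel 7.675, Farrow 3.846, Galen 10.526.
Rounding to the nearest integer gives 19, 11, 4, 7, 8, 4, 11 = 64 seats, so the divisor must be adjusted.
With modified divisor 506: modified quotas Arden 18.561, Brisco 10.462, Carrow 3.694, Dorne 6.779, Eskel 7.587, Farrow 3.802, Galen 10.405.
Rounding to the nearest integer: Arden 19, Brisco 10, Carrow 4, Dorne 7, Eskel 8, Farrow 4, Galen 10 (total 62).
Eskel receives 8.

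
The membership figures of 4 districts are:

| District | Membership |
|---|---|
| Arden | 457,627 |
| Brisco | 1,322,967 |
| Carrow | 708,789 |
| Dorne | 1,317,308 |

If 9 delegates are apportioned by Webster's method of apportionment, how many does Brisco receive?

Standard divisor 3806691/9 ≈ 422965.667; standard quotas: Arden 1.082, Brisco 3.128, Carrow 1.676, Dorne 3.114.
Rounding to the nearest integer gives Arden 1, Brisco 3, Carrow 2, Dorne 3 — total 9, matching the house size, so no adjustment is needed.
Brisco receives 3.

3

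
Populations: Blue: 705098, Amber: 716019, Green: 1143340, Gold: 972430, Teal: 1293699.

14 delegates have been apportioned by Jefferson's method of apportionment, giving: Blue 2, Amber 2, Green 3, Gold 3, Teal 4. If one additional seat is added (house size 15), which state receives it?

Green

Priority for the next seat is population ÷ (current seats + 1).
Priorities: Blue 235032.667, Amber 238673.000, Green 285835.000, Gold 243107.500, Teal 258739.800.
Highest priority: Green.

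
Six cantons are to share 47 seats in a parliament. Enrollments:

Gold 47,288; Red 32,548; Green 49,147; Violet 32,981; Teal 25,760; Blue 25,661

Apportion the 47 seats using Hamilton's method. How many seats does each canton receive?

The standard divisor is 213385/47 ≈ 4540.106.
Standard quotas: Gold 10.4156, Red 7.1690, Green 10.8251, Violet 7.2644, Teal 5.6739, Blue 5.6521.
Lower quotas: Gold 10, Red 7, Green 10, Violet 7, Teal 5, Blue 5 (sum 44, leaving 3 seats).
Remainders in descending order: Green 0.8251, Teal 0.6739, Blue 0.6521, Gold 0.4156, Violet 0.2644, Red 0.1690.
The surplus seats go to Green, Teal, Blue.

Gold 10, Red 7, Green 11, Violet 7, Teal 6, Blue 6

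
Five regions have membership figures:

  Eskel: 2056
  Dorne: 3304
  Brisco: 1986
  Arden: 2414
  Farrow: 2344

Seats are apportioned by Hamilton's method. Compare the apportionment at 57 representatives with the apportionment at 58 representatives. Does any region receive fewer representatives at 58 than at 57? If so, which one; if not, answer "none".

At 57 seats: Eskel 10, Dorne 16, Brisco 9, Arden 11, Farrow 11.
At 58 seats: Eskel 10, Dorne 16, Brisco 9, Arden 12, Farrow 11.
No region's allocation decreased.

none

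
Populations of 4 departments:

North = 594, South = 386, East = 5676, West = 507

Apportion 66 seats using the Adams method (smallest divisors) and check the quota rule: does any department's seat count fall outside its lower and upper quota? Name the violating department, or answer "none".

East

Standard quotas: North 5.473, South 3.557, East 52.299, West 4.672.
Adams allocation: North 6, South 4, East 51, West 5.
East has quota 52.299 (lower 52, upper 53) but receives 51 — outside the quota interval.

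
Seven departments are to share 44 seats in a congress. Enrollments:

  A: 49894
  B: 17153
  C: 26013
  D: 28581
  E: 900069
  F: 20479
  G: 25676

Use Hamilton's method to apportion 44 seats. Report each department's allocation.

Standard divisor: 1067865 ÷ 44 ≈ 24269.659.
Standard quotas: A 2.0558, B 0.7068, C 1.0718, D 1.1776, E 37.0862, F 0.8438, G 1.0579.
Lower quotas: A 2, B 0, C 1, D 1, E 37, F 0, G 1 (sum 42, leaving 2 seats).
Remainders in descending order: F 0.8438, B 0.7068, D 0.1776, E 0.0862, C 0.0718, G 0.0579, A 0.0558.
The surplus seats go to F, B.

A 2, B 1, C 1, D 1, E 37, F 1, G 1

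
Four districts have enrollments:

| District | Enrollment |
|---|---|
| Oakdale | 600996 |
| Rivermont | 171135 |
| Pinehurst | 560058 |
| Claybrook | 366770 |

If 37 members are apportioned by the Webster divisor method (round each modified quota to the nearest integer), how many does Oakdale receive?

13

Standard divisor 1698959/37 ≈ 45917.811; standard quotas: Oakdale 13.089, Rivermont 3.727, Pinehurst 12.197, Claybrook 7.988.
Rounding to the nearest integer gives Oakdale 13, Rivermont 4, Pinehurst 12, Claybrook 8 — total 37, matching the house size, so no adjustment is needed.
Oakdale receives 13.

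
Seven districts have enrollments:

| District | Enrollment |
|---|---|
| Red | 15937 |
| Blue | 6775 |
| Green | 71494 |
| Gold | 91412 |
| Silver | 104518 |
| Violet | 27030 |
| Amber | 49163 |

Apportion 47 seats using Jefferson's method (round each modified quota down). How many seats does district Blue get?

Standard divisor 366329/47 ≈ 7794.234; standard quotas: Red 2.045, Blue 0.869, Green 9.173, Gold 11.728, Silver 13.410, Violet 3.468, Amber 6.308.
Rounding down gives 2, 0, 9, 11, 13, 3, 6 = 44 seats, so the divisor must be adjusted.
With modified divisor 7100: modified quotas Red 2.245, Blue 0.954, Green 10.070, Gold 12.875, Silver 14.721, Violet 3.807, Amber 6.924.
Rounding down: Red 2, Blue 0, Green 10, Gold 12, Silver 14, Violet 3, Amber 6 (total 47).
Blue receives 0.

0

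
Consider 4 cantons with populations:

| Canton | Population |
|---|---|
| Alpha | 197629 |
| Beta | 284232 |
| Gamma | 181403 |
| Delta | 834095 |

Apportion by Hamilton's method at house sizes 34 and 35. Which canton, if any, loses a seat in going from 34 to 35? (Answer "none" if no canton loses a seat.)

At 34 seats: Alpha 5, Beta 6, Gamma 4, Delta 19.
At 35 seats: Alpha 5, Beta 7, Gamma 4, Delta 19.
No canton's allocation decreased.

none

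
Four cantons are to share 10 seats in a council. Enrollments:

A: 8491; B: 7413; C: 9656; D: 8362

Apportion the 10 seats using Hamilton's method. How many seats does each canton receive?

A 3, B 2, C 3, D 2

The standard divisor is 33922/10 ≈ 3392.2.
Standard quotas: A 2.5031, B 2.1853, C 2.8465, D 2.4651.
Lower quotas: A 2, B 2, C 2, D 2 (sum 8, leaving 2 seats).
Remainders in descending order: C 0.8465, A 0.5031, D 0.4651, B 0.1853.
Largest remainders: C, A receive the extra seats.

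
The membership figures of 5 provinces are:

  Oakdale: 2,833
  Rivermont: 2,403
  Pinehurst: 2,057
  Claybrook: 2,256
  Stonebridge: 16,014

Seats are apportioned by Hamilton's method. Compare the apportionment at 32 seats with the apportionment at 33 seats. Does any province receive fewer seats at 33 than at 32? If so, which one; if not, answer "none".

Pinehurst

At 32 seats: Oakdale 3, Rivermont 3, Pinehurst 3, Claybrook 3, Stonebridge 20.
At 33 seats: Oakdale 4, Rivermont 3, Pinehurst 2, Claybrook 3, Stonebridge 21.
Pinehurst drops from 3 to 2.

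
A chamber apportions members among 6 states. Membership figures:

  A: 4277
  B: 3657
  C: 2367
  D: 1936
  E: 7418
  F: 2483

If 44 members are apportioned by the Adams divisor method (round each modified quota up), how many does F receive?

5

Standard divisor 22138/44 ≈ 503.136; standard quotas: A 8.501, B 7.268, C 4.704, D 3.848, E 14.744, F 4.935.
Rounding up gives 9, 8, 5, 4, 15, 5 = 46 seats, so the divisor must be adjusted.
With modified divisor 532: modified quotas A 8.039, B 6.874, C 4.449, D 3.639, E 13.944, F 4.667.
Rounding up: A 9, B 7, C 5, D 4, E 14, F 5 (total 44).
F receives 5.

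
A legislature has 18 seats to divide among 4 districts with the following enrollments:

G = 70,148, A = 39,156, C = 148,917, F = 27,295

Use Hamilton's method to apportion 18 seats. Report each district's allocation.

Standard divisor: 285516 ÷ 18 = 15862.
Standard quotas: G 4.4224, A 2.4685, C 9.3883, F 1.7208.
Lower quotas: G 4, A 2, C 9, F 1 (sum 16, leaving 2 seats).
Remainders in descending order: F 0.7208, A 0.4685, G 0.4224, C 0.3883.
Largest remainders: F, A receive the extra seats.

G: 4, A: 3, C: 9, F: 2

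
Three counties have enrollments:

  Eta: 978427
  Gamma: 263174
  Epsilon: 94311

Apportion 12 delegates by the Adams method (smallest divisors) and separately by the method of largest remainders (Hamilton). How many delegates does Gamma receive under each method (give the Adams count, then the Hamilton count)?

3 and 2

Adams: Eta 8, Gamma 3, Epsilon 1.
Hamilton: Eta 9, Gamma 2, Epsilon 1.
Gamma gets 3 under Adams and 2 under Hamilton.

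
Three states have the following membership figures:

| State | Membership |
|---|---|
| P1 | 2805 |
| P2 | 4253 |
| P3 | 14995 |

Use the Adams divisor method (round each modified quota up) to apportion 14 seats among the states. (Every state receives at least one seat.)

Standard divisor 22053/14 ≈ 1575.214; standard quotas: P1 1.781, P2 2.700, P3 9.519.
Rounding up gives 2, 3, 10 = 15 seats, so the divisor must be adjusted.
With modified divisor 1800: modified quotas P1 1.558, P2 2.363, P3 8.331.
Rounding up: P1 2, P2 3, P3 9 (total 14).

P1: 2; P2: 3; P3: 9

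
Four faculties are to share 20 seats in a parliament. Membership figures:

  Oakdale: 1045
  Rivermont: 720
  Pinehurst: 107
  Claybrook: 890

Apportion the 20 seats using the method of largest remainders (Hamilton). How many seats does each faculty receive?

The standard divisor is 2762/20 ≈ 138.1.
Standard quotas: Oakdale 7.567, Rivermont 5.214, Pinehurst 0.775, Claybrook 6.445.
Lower quotas: Oakdale 7, Rivermont 5, Pinehurst 0, Claybrook 6 (sum 18, leaving 2 seats).
Remainders in descending order: Pinehurst 0.775, Oakdale 0.567, Claybrook 0.445, Rivermont 0.214.
The surplus seats go to Pinehurst, Oakdale.

Oakdale 8, Rivermont 5, Pinehurst 1, Claybrook 6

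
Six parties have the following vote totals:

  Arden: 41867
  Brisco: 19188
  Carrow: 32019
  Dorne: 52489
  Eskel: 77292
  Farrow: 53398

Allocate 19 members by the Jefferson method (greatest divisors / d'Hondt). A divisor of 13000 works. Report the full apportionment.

With modified divisor 13000: modified quotas Arden 3.221, Brisco 1.476, Carrow 2.463, Dorne 4.038, Eskel 5.946, Farrow 4.108.
Rounding down: Arden 3, Brisco 1, Carrow 2, Dorne 4, Eskel 5, Farrow 4 (total 19).

Arden 3, Brisco 1, Carrow 2, Dorne 4, Eskel 5, Farrow 4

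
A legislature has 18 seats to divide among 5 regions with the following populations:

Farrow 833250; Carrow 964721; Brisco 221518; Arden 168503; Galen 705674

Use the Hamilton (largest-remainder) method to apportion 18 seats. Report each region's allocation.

Farrow 5, Carrow 6, Brisco 1, Arden 1, Galen 5

Standard divisor: 2893666 ÷ 18 ≈ 160759.222.
Standard quotas: Farrow 5.1832, Carrow 6.0010, Brisco 1.3779, Arden 1.0482, Galen 4.3896.
Lower quotas: Farrow 5, Carrow 6, Brisco 1, Arden 1, Galen 4 (sum 17, leaving 1 seat).
Remainders in descending order: Galen 0.3896, Brisco 0.3779, Farrow 0.1832, Arden 0.0482, Carrow 0.0010.
Largest remainder: Galen receives the extra seat.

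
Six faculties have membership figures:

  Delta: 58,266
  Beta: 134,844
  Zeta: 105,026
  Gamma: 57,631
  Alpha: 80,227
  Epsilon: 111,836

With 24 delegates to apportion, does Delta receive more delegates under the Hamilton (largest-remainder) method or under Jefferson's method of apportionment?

Hamilton: Delta 3, Beta 6, Zeta 5, Gamma 2, Alpha 3, Epsilon 5.
Jefferson: Delta 2, Beta 6, Zeta 5, Gamma 2, Alpha 4, Epsilon 5.
Delta gets 3 under Hamilton and 2 under Jefferson.

Hamilton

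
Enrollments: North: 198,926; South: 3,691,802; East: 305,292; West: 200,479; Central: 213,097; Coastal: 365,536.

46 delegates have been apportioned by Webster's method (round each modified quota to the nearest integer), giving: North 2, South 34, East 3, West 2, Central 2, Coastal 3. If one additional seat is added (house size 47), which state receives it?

Priority for the next seat is population ÷ (current seats + 0.5).
Priorities: North 79570.400, South 107008.754, East 87226.286, West 80191.600, Central 85238.800, Coastal 104438.857.
Highest priority: South.

South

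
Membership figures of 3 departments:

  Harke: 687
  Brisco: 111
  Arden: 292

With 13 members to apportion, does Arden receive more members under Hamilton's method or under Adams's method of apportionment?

Hamilton: Harke 8, Brisco 1, Arden 4.
Adams: Harke 8, Brisco 2, Arden 3.
Arden gets 4 under Hamilton and 3 under Adams.

Hamilton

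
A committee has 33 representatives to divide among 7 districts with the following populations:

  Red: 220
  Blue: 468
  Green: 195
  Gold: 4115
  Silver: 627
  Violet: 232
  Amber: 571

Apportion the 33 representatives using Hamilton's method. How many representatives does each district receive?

The standard divisor is 6428/33 ≈ 194.788.
Standard quotas: Red 1.129, Blue 2.403, Green 1.001, Gold 21.126, Silver 3.219, Violet 1.191, Amber 2.931.
Lower quotas: Red 1, Blue 2, Green 1, Gold 21, Silver 3, Violet 1, Amber 2 (sum 31, leaving 2 seats).
Remainders in descending order: Amber 0.931, Blue 0.403, Silver 0.219, Violet 0.191, Red 0.129, Gold 0.126, Green 0.001.
Largest remainders: Amber, Blue receive the extra seats.

Red 1; Blue 3; Green 1; Gold 21; Silver 3; Violet 1; Amber 3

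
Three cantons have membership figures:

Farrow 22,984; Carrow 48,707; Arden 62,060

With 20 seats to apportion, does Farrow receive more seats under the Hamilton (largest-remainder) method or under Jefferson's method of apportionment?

Hamilton: Farrow 4, Carrow 7, Arden 9.
Jefferson: Farrow 3, Carrow 7, Arden 10.
Farrow gets 4 under Hamilton and 3 under Jefferson.

Hamilton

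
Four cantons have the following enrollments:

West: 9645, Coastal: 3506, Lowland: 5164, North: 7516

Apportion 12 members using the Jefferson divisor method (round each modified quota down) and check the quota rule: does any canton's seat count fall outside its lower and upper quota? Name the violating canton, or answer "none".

none

Standard quotas: West 4.481, Coastal 1.629, Lowland 2.399, North 3.492.
Jefferson allocation: West 5, Coastal 1, Lowland 2, North 4.
Every allocation lies between the lower and upper quota.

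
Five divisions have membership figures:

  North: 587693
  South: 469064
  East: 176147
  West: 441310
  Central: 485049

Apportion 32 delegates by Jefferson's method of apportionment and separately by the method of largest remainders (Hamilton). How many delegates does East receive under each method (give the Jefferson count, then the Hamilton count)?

2 and 3

Jefferson: North 9, South 7, East 2, West 7, Central 7.
Hamilton: North 9, South 7, East 3, West 6, Central 7.
East gets 2 under Jefferson and 3 under Hamilton.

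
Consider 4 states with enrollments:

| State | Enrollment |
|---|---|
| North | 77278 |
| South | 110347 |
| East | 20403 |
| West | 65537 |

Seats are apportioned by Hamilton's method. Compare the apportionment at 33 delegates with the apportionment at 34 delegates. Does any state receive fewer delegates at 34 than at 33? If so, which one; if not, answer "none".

At 33 seats: North 9, South 13, East 3, West 8.
At 34 seats: North 10, South 14, East 2, West 8.
East drops from 3 to 2.

East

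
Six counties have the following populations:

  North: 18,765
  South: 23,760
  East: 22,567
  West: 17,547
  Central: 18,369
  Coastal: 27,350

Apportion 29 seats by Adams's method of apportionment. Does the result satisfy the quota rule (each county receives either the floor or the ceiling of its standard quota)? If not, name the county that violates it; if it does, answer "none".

Standard quotas: North 4.240, South 5.368, East 5.099, West 3.964, Central 4.150, Coastal 6.179.
Adams allocation: North 4, South 6, East 5, West 4, Central 4, Coastal 6.
Every allocation lies between the lower and upper quota.

none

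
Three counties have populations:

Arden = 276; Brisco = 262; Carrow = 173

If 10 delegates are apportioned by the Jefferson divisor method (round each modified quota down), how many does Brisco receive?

4

Standard divisor 711/10 ≈ 71.1; standard quotas: Arden 3.882, Brisco 3.685, Carrow 2.433.
Rounding down gives 3, 3, 2 = 8 seats, so the divisor must be adjusted.
With modified divisor 60: modified quotas Arden 4.600, Brisco 4.367, Carrow 2.883.
Rounding down: Arden 4, Brisco 4, Carrow 2 (total 10).
Brisco receives 4.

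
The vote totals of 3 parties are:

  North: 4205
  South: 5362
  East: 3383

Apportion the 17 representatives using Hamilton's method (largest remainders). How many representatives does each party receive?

North=6, South=7, East=4

Total 12950; standard divisor 12950/17 ≈ 761.765.
Standard quotas: North 5.5201, South 7.0389, East 4.4410.
Lower quotas: North 5, South 7, East 4 (sum 16, leaving 1 seat).
Remainders in descending order: North 0.5201, East 0.4410, South 0.0389.
Largest remainder: North receives the extra seat.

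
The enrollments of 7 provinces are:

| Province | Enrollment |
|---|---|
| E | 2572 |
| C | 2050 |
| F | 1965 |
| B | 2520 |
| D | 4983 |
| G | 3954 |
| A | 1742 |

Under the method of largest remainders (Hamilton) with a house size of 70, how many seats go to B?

Standard divisor: 19786 ÷ 70 ≈ 282.657.
Standard quotas: E 9.099, C 7.253, F 6.952, B 8.915, D 17.629, G 13.989, A 6.163.
Lower quotas: E 9, C 7, F 6, B 8, D 17, G 13, A 6 (sum 66, leaving 4 seats).
Remainders in descending order: G 0.989, F 0.952, B 0.915, D 0.629, C 0.253, A 0.163, E 0.099.
The surplus seats go to G, F, B, D.
B receives 9.

9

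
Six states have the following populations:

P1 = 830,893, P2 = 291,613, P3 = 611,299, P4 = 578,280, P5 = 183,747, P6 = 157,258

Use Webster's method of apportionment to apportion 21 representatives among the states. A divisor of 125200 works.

P1 7; P2 2; P3 5; P4 5; P5 1; P6 1

With modified divisor 125200: modified quotas P1 6.637, P2 2.329, P3 4.883, P4 4.619, P5 1.468, P6 1.256.
Rounding to the nearest integer: P1 7, P2 2, P3 5, P4 5, P5 1, P6 1 (total 21).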